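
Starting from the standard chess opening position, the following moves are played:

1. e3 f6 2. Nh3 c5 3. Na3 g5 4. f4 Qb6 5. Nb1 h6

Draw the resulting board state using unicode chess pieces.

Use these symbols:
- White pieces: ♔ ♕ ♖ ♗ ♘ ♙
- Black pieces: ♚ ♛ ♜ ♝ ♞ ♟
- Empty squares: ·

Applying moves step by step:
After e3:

♜ ♞ ♝ ♛ ♚ ♝ ♞ ♜
♟ ♟ ♟ ♟ ♟ ♟ ♟ ♟
· · · · · · · ·
· · · · · · · ·
· · · · · · · ·
· · · · ♙ · · ·
♙ ♙ ♙ ♙ · ♙ ♙ ♙
♖ ♘ ♗ ♕ ♔ ♗ ♘ ♖


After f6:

♜ ♞ ♝ ♛ ♚ ♝ ♞ ♜
♟ ♟ ♟ ♟ ♟ · ♟ ♟
· · · · · ♟ · ·
· · · · · · · ·
· · · · · · · ·
· · · · ♙ · · ·
♙ ♙ ♙ ♙ · ♙ ♙ ♙
♖ ♘ ♗ ♕ ♔ ♗ ♘ ♖


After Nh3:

♜ ♞ ♝ ♛ ♚ ♝ ♞ ♜
♟ ♟ ♟ ♟ ♟ · ♟ ♟
· · · · · ♟ · ·
· · · · · · · ·
· · · · · · · ·
· · · · ♙ · · ♘
♙ ♙ ♙ ♙ · ♙ ♙ ♙
♖ ♘ ♗ ♕ ♔ ♗ · ♖


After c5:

♜ ♞ ♝ ♛ ♚ ♝ ♞ ♜
♟ ♟ · ♟ ♟ · ♟ ♟
· · · · · ♟ · ·
· · ♟ · · · · ·
· · · · · · · ·
· · · · ♙ · · ♘
♙ ♙ ♙ ♙ · ♙ ♙ ♙
♖ ♘ ♗ ♕ ♔ ♗ · ♖


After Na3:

♜ ♞ ♝ ♛ ♚ ♝ ♞ ♜
♟ ♟ · ♟ ♟ · ♟ ♟
· · · · · ♟ · ·
· · ♟ · · · · ·
· · · · · · · ·
♘ · · · ♙ · · ♘
♙ ♙ ♙ ♙ · ♙ ♙ ♙
♖ · ♗ ♕ ♔ ♗ · ♖


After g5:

♜ ♞ ♝ ♛ ♚ ♝ ♞ ♜
♟ ♟ · ♟ ♟ · · ♟
· · · · · ♟ · ·
· · ♟ · · · ♟ ·
· · · · · · · ·
♘ · · · ♙ · · ♘
♙ ♙ ♙ ♙ · ♙ ♙ ♙
♖ · ♗ ♕ ♔ ♗ · ♖


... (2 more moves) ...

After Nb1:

♜ ♞ ♝ · ♚ ♝ ♞ ♜
♟ ♟ · ♟ ♟ · · ♟
· ♛ · · · ♟ · ·
· · ♟ · · · ♟ ·
· · · · · ♙ · ·
· · · · ♙ · · ♘
♙ ♙ ♙ ♙ · · ♙ ♙
♖ ♘ ♗ ♕ ♔ ♗ · ♖


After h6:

♜ ♞ ♝ · ♚ ♝ ♞ ♜
♟ ♟ · ♟ ♟ · · ·
· ♛ · · · ♟ · ♟
· · ♟ · · · ♟ ·
· · · · · ♙ · ·
· · · · ♙ · · ♘
♙ ♙ ♙ ♙ · · ♙ ♙
♖ ♘ ♗ ♕ ♔ ♗ · ♖



  a b c d e f g h
  ─────────────────
8│♜ ♞ ♝ · ♚ ♝ ♞ ♜│8
7│♟ ♟ · ♟ ♟ · · ·│7
6│· ♛ · · · ♟ · ♟│6
5│· · ♟ · · · ♟ ·│5
4│· · · · · ♙ · ·│4
3│· · · · ♙ · · ♘│3
2│♙ ♙ ♙ ♙ · · ♙ ♙│2
1│♖ ♘ ♗ ♕ ♔ ♗ · ♖│1
  ─────────────────
  a b c d e f g h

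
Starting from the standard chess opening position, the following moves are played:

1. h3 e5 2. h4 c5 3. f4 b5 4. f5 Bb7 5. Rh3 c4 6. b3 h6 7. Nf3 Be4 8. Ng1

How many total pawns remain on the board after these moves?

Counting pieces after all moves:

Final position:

  a b c d e f g h
  ─────────────────
8│♜ ♞ · ♛ ♚ ♝ ♞ ♜│8
7│♟ · · ♟ · ♟ ♟ ·│7
6│· · · · · · · ♟│6
5│· ♟ · · ♟ ♙ · ·│5
4│· · ♟ · ♝ · · ♙│4
3│· ♙ · · · · · ♖│3
2│♙ · ♙ ♙ ♙ · ♙ ·│2
1│♖ ♘ ♗ ♕ ♔ ♗ ♘ ·│1
  ─────────────────
  a b c d e f g h


16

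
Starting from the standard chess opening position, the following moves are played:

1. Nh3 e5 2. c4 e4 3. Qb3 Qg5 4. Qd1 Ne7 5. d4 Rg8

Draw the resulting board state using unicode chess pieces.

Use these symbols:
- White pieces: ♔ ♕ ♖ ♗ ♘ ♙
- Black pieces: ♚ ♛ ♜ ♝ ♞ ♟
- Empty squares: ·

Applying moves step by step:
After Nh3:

♜ ♞ ♝ ♛ ♚ ♝ ♞ ♜
♟ ♟ ♟ ♟ ♟ ♟ ♟ ♟
· · · · · · · ·
· · · · · · · ·
· · · · · · · ·
· · · · · · · ♘
♙ ♙ ♙ ♙ ♙ ♙ ♙ ♙
♖ ♘ ♗ ♕ ♔ ♗ · ♖


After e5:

♜ ♞ ♝ ♛ ♚ ♝ ♞ ♜
♟ ♟ ♟ ♟ · ♟ ♟ ♟
· · · · · · · ·
· · · · ♟ · · ·
· · · · · · · ·
· · · · · · · ♘
♙ ♙ ♙ ♙ ♙ ♙ ♙ ♙
♖ ♘ ♗ ♕ ♔ ♗ · ♖


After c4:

♜ ♞ ♝ ♛ ♚ ♝ ♞ ♜
♟ ♟ ♟ ♟ · ♟ ♟ ♟
· · · · · · · ·
· · · · ♟ · · ·
· · ♙ · · · · ·
· · · · · · · ♘
♙ ♙ · ♙ ♙ ♙ ♙ ♙
♖ ♘ ♗ ♕ ♔ ♗ · ♖


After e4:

♜ ♞ ♝ ♛ ♚ ♝ ♞ ♜
♟ ♟ ♟ ♟ · ♟ ♟ ♟
· · · · · · · ·
· · · · · · · ·
· · ♙ · ♟ · · ·
· · · · · · · ♘
♙ ♙ · ♙ ♙ ♙ ♙ ♙
♖ ♘ ♗ ♕ ♔ ♗ · ♖


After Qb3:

♜ ♞ ♝ ♛ ♚ ♝ ♞ ♜
♟ ♟ ♟ ♟ · ♟ ♟ ♟
· · · · · · · ·
· · · · · · · ·
· · ♙ · ♟ · · ·
· ♕ · · · · · ♘
♙ ♙ · ♙ ♙ ♙ ♙ ♙
♖ ♘ ♗ · ♔ ♗ · ♖


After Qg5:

♜ ♞ ♝ · ♚ ♝ ♞ ♜
♟ ♟ ♟ ♟ · ♟ ♟ ♟
· · · · · · · ·
· · · · · · ♛ ·
· · ♙ · ♟ · · ·
· ♕ · · · · · ♘
♙ ♙ · ♙ ♙ ♙ ♙ ♙
♖ ♘ ♗ · ♔ ♗ · ♖


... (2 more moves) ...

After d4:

♜ ♞ ♝ · ♚ ♝ · ♜
♟ ♟ ♟ ♟ ♞ ♟ ♟ ♟
· · · · · · · ·
· · · · · · ♛ ·
· · ♙ ♙ ♟ · · ·
· · · · · · · ♘
♙ ♙ · · ♙ ♙ ♙ ♙
♖ ♘ ♗ ♕ ♔ ♗ · ♖


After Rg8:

♜ ♞ ♝ · ♚ ♝ ♜ ·
♟ ♟ ♟ ♟ ♞ ♟ ♟ ♟
· · · · · · · ·
· · · · · · ♛ ·
· · ♙ ♙ ♟ · · ·
· · · · · · · ♘
♙ ♙ · · ♙ ♙ ♙ ♙
♖ ♘ ♗ ♕ ♔ ♗ · ♖



  a b c d e f g h
  ─────────────────
8│♜ ♞ ♝ · ♚ ♝ ♜ ·│8
7│♟ ♟ ♟ ♟ ♞ ♟ ♟ ♟│7
6│· · · · · · · ·│6
5│· · · · · · ♛ ·│5
4│· · ♙ ♙ ♟ · · ·│4
3│· · · · · · · ♘│3
2│♙ ♙ · · ♙ ♙ ♙ ♙│2
1│♖ ♘ ♗ ♕ ♔ ♗ · ♖│1
  ─────────────────
  a b c d e f g h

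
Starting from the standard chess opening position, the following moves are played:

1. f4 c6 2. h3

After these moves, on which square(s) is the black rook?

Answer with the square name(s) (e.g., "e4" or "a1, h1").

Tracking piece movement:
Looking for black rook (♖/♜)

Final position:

  a b c d e f g h
  ─────────────────
8│♜ ♞ ♝ ♛ ♚ ♝ ♞ ♜│8
7│♟ ♟ · ♟ ♟ ♟ ♟ ♟│7
6│· · ♟ · · · · ·│6
5│· · · · · · · ·│5
4│· · · · · ♙ · ·│4
3│· · · · · · · ♙│3
2│♙ ♙ ♙ ♙ ♙ · ♙ ·│2
1│♖ ♘ ♗ ♕ ♔ ♗ ♘ ♖│1
  ─────────────────
  a b c d e f g h


a8, h8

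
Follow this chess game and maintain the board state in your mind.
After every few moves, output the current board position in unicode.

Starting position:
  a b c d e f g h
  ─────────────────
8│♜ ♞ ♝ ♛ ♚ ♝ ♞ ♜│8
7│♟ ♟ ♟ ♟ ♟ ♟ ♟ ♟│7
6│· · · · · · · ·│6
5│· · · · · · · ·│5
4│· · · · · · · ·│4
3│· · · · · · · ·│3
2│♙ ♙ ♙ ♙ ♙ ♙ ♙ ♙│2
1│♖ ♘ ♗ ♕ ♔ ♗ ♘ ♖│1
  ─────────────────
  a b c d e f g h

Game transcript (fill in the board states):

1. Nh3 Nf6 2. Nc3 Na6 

  a b c d e f g h
  ─────────────────
8│♜ · ♝ ♛ ♚ ♝ · ♜│8
7│♟ ♟ ♟ ♟ ♟ ♟ ♟ ♟│7
6│♞ · · · · ♞ · ·│6
5│· · · · · · · ·│5
4│· · · · · · · ·│4
3│· · ♘ · · · · ♘│3
2│♙ ♙ ♙ ♙ ♙ ♙ ♙ ♙│2
1│♖ · ♗ ♕ ♔ ♗ · ♖│1
  ─────────────────
  a b c d e f g h

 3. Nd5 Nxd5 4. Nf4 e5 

  a b c d e f g h
  ─────────────────
8│♜ · ♝ ♛ ♚ ♝ · ♜│8
7│♟ ♟ ♟ ♟ · ♟ ♟ ♟│7
6│♞ · · · · · · ·│6
5│· · · ♞ ♟ · · ·│5
4│· · · · · ♘ · ·│4
3│· · · · · · · ·│3
2│♙ ♙ ♙ ♙ ♙ ♙ ♙ ♙│2
1│♖ · ♗ ♕ ♔ ♗ · ♖│1
  ─────────────────
  a b c d e f g h

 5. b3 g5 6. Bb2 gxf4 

  a b c d e f g h
  ─────────────────
8│♜ · ♝ ♛ ♚ ♝ · ♜│8
7│♟ ♟ ♟ ♟ · ♟ · ♟│7
6│♞ · · · · · · ·│6
5│· · · ♞ ♟ · · ·│5
4│· · · · · ♟ · ·│4
3│· ♙ · · · · · ·│3
2│♙ ♗ ♙ ♙ ♙ ♙ ♙ ♙│2
1│♖ · · ♕ ♔ ♗ · ♖│1
  ─────────────────
  a b c d e f g h

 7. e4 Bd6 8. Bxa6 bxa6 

  a b c d e f g h
  ─────────────────
8│♜ · ♝ ♛ ♚ · · ♜│8
7│♟ · ♟ ♟ · ♟ · ♟│7
6│♟ · · ♝ · · · ·│6
5│· · · ♞ ♟ · · ·│5
4│· · · · ♙ ♟ · ·│4
3│· ♙ · · · · · ·│3
2│♙ ♗ ♙ ♙ · ♙ ♙ ♙│2
1│♖ · · ♕ ♔ · · ♖│1
  ─────────────────
  a b c d e f g h

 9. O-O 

  a b c d e f g h
  ─────────────────
8│♜ · ♝ ♛ ♚ · · ♜│8
7│♟ · ♟ ♟ · ♟ · ♟│7
6│♟ · · ♝ · · · ·│6
5│· · · ♞ ♟ · · ·│5
4│· · · · ♙ ♟ · ·│4
3│· ♙ · · · · · ·│3
2│♙ ♗ ♙ ♙ · ♙ ♙ ♙│2
1│♖ · · ♕ · ♖ ♔ ·│1
  ─────────────────
  a b c d e f g h


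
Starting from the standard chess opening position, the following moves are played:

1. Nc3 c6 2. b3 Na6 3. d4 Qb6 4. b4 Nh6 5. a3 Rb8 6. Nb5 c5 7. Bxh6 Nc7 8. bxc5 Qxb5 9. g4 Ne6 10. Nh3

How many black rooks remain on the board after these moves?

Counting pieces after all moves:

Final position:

  a b c d e f g h
  ─────────────────
8│· ♜ ♝ · ♚ ♝ · ♜│8
7│♟ ♟ · ♟ ♟ ♟ ♟ ♟│7
6│· · · · ♞ · · ♗│6
5│· ♛ ♙ · · · · ·│5
4│· · · ♙ · · ♙ ·│4
3│♙ · · · · · · ♘│3
2│· · ♙ · ♙ ♙ · ♙│2
1│♖ · · ♕ ♔ ♗ · ♖│1
  ─────────────────
  a b c d e f g h


2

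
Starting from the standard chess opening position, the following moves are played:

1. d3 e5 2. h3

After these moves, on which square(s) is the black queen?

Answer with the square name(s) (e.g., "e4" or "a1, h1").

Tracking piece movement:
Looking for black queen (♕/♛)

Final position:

  a b c d e f g h
  ─────────────────
8│♜ ♞ ♝ ♛ ♚ ♝ ♞ ♜│8
7│♟ ♟ ♟ ♟ · ♟ ♟ ♟│7
6│· · · · · · · ·│6
5│· · · · ♟ · · ·│5
4│· · · · · · · ·│4
3│· · · ♙ · · · ♙│3
2│♙ ♙ ♙ · ♙ ♙ ♙ ·│2
1│♖ ♘ ♗ ♕ ♔ ♗ ♘ ♖│1
  ─────────────────
  a b c d e f g h


d8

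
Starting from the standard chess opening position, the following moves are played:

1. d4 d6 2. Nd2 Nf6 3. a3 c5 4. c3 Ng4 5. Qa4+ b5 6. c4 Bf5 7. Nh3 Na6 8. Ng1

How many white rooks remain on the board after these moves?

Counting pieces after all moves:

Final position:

  a b c d e f g h
  ─────────────────
8│♜ · · ♛ ♚ ♝ · ♜│8
7│♟ · · · ♟ ♟ ♟ ♟│7
6│♞ · · ♟ · · · ·│6
5│· ♟ ♟ · · ♝ · ·│5
4│♕ · ♙ ♙ · · ♞ ·│4
3│♙ · · · · · · ·│3
2│· ♙ · ♘ ♙ ♙ ♙ ♙│2
1│♖ · ♗ · ♔ ♗ ♘ ♖│1
  ─────────────────
  a b c d e f g h


2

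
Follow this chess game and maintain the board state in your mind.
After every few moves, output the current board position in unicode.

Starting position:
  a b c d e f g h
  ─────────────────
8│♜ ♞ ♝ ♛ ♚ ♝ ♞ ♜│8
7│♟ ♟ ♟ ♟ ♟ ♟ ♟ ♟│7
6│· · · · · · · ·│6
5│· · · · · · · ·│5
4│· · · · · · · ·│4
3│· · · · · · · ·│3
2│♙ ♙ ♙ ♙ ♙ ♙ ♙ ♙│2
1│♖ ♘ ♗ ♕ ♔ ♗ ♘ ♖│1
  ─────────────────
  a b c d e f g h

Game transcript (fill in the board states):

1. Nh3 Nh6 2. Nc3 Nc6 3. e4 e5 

  a b c d e f g h
  ─────────────────
8│♜ · ♝ ♛ ♚ ♝ · ♜│8
7│♟ ♟ ♟ ♟ · ♟ ♟ ♟│7
6│· · ♞ · · · · ♞│6
5│· · · · ♟ · · ·│5
4│· · · · ♙ · · ·│4
3│· · ♘ · · · · ♘│3
2│♙ ♙ ♙ ♙ · ♙ ♙ ♙│2
1│♖ · ♗ ♕ ♔ ♗ · ♖│1
  ─────────────────
  a b c d e f g h

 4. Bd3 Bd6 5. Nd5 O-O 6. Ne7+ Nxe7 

  a b c d e f g h
  ─────────────────
8│♜ · ♝ ♛ · ♜ ♚ ·│8
7│♟ ♟ ♟ ♟ ♞ ♟ ♟ ♟│7
6│· · · ♝ · · · ♞│6
5│· · · · ♟ · · ·│5
4│· · · · ♙ · · ·│4
3│· · · ♗ · · · ♘│3
2│♙ ♙ ♙ ♙ · ♙ ♙ ♙│2
1│♖ · ♗ ♕ ♔ · · ♖│1
  ─────────────────
  a b c d e f g h

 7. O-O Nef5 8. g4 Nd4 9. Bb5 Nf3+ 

  a b c d e f g h
  ─────────────────
8│♜ · ♝ ♛ · ♜ ♚ ·│8
7│♟ ♟ ♟ ♟ · ♟ ♟ ♟│7
6│· · · ♝ · · · ♞│6
5│· ♗ · · ♟ · · ·│5
4│· · · · ♙ · ♙ ·│4
3│· · · · · ♞ · ♘│3
2│♙ ♙ ♙ ♙ · ♙ · ♙│2
1│♖ · ♗ ♕ · ♖ ♔ ·│1
  ─────────────────
  a b c d e f g h

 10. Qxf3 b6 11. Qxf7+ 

  a b c d e f g h
  ─────────────────
8│♜ · ♝ ♛ · ♜ ♚ ·│8
7│♟ · ♟ ♟ · ♕ ♟ ♟│7
6│· ♟ · ♝ · · · ♞│6
5│· ♗ · · ♟ · · ·│5
4│· · · · ♙ · ♙ ·│4
3│· · · · · · · ♘│3
2│♙ ♙ ♙ ♙ · ♙ · ♙│2
1│♖ · ♗ · · ♖ ♔ ·│1
  ─────────────────
  a b c d e f g h


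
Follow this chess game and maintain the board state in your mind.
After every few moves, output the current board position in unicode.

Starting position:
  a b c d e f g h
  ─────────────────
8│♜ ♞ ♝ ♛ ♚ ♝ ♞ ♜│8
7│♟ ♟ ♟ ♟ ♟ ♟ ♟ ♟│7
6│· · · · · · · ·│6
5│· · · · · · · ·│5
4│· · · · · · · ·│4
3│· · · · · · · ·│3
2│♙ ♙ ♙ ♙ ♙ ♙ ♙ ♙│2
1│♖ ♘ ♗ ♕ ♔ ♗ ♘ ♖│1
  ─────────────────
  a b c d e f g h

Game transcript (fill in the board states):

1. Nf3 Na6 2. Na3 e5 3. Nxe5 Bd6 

  a b c d e f g h
  ─────────────────
8│♜ · ♝ ♛ ♚ · ♞ ♜│8
7│♟ ♟ ♟ ♟ · ♟ ♟ ♟│7
6│♞ · · ♝ · · · ·│6
5│· · · · ♘ · · ·│5
4│· · · · · · · ·│4
3│♘ · · · · · · ·│3
2│♙ ♙ ♙ ♙ ♙ ♙ ♙ ♙│2
1│♖ · ♗ ♕ ♔ ♗ · ♖│1
  ─────────────────
  a b c d e f g h

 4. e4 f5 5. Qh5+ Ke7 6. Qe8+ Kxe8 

  a b c d e f g h
  ─────────────────
8│♜ · ♝ ♛ ♚ · ♞ ♜│8
7│♟ ♟ ♟ ♟ · · ♟ ♟│7
6│♞ · · ♝ · · · ·│6
5│· · · · ♘ ♟ · ·│5
4│· · · · ♙ · · ·│4
3│♘ · · · · · · ·│3
2│♙ ♙ ♙ ♙ · ♙ ♙ ♙│2
1│♖ · ♗ · ♔ ♗ · ♖│1
  ─────────────────
  a b c d e f g h

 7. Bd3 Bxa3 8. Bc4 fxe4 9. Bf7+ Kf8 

  a b c d e f g h
  ─────────────────
8│♜ · ♝ ♛ · ♚ ♞ ♜│8
7│♟ ♟ ♟ ♟ · ♗ ♟ ♟│7
6│♞ · · · · · · ·│6
5│· · · · ♘ · · ·│5
4│· · · · ♟ · · ·│4
3│♝ · · · · · · ·│3
2│♙ ♙ ♙ ♙ · ♙ ♙ ♙│2
1│♖ · ♗ · ♔ · · ♖│1
  ─────────────────
  a b c d e f g h

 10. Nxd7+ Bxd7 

  a b c d e f g h
  ─────────────────
8│♜ · · ♛ · ♚ ♞ ♜│8
7│♟ ♟ ♟ ♝ · ♗ ♟ ♟│7
6│♞ · · · · · · ·│6
5│· · · · · · · ·│5
4│· · · · ♟ · · ·│4
3│♝ · · · · · · ·│3
2│♙ ♙ ♙ ♙ · ♙ ♙ ♙│2
1│♖ · ♗ · ♔ · · ♖│1
  ─────────────────
  a b c d e f g h


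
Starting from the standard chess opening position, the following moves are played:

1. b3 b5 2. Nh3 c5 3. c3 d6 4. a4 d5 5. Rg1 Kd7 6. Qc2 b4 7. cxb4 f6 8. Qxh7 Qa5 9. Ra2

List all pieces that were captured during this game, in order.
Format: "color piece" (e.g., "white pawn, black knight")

Tracking captures:
  cxb4: captured black pawn
  Qxh7: captured black pawn

black pawn, black pawn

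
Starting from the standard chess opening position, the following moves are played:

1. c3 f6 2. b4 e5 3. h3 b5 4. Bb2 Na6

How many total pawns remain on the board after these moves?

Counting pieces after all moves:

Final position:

  a b c d e f g h
  ─────────────────
8│♜ · ♝ ♛ ♚ ♝ ♞ ♜│8
7│♟ · ♟ ♟ · · ♟ ♟│7
6│♞ · · · · ♟ · ·│6
5│· ♟ · · ♟ · · ·│5
4│· ♙ · · · · · ·│4
3│· · ♙ · · · · ♙│3
2│♙ ♗ · ♙ ♙ ♙ ♙ ·│2
1│♖ ♘ · ♕ ♔ ♗ ♘ ♖│1
  ─────────────────
  a b c d e f g h


16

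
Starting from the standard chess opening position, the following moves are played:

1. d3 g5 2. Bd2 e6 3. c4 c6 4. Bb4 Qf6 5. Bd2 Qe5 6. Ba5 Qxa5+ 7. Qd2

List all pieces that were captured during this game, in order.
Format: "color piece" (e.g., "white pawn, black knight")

Tracking captures:
  Qxa5+: captured white bishop

white bishop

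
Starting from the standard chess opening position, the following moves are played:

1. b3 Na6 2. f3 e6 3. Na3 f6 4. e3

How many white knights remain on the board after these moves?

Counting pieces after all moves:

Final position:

  a b c d e f g h
  ─────────────────
8│♜ · ♝ ♛ ♚ ♝ ♞ ♜│8
7│♟ ♟ ♟ ♟ · · ♟ ♟│7
6│♞ · · · ♟ ♟ · ·│6
5│· · · · · · · ·│5
4│· · · · · · · ·│4
3│♘ ♙ · · ♙ ♙ · ·│3
2│♙ · ♙ ♙ · · ♙ ♙│2
1│♖ · ♗ ♕ ♔ ♗ ♘ ♖│1
  ─────────────────
  a b c d e f g h


2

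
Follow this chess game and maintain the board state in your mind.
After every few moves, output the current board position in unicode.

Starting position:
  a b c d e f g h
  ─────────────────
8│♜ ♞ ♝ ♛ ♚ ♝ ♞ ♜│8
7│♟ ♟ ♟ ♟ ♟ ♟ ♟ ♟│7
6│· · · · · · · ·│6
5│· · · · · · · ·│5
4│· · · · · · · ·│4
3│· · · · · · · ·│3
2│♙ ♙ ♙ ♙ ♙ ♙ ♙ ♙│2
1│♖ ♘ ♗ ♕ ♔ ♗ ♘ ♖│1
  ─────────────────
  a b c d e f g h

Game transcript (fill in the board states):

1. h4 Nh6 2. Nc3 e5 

  a b c d e f g h
  ─────────────────
8│♜ ♞ ♝ ♛ ♚ ♝ · ♜│8
7│♟ ♟ ♟ ♟ · ♟ ♟ ♟│7
6│· · · · · · · ♞│6
5│· · · · ♟ · · ·│5
4│· · · · · · · ♙│4
3│· · ♘ · · · · ·│3
2│♙ ♙ ♙ ♙ ♙ ♙ ♙ ·│2
1│♖ · ♗ ♕ ♔ ♗ ♘ ♖│1
  ─────────────────
  a b c d e f g h

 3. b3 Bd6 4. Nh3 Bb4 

  a b c d e f g h
  ─────────────────
8│♜ ♞ ♝ ♛ ♚ · · ♜│8
7│♟ ♟ ♟ ♟ · ♟ ♟ ♟│7
6│· · · · · · · ♞│6
5│· · · · ♟ · · ·│5
4│· ♝ · · · · · ♙│4
3│· ♙ ♘ · · · · ♘│3
2│♙ · ♙ ♙ ♙ ♙ ♙ ·│2
1│♖ · ♗ ♕ ♔ ♗ · ♖│1
  ─────────────────
  a b c d e f g h

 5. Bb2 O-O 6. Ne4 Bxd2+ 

  a b c d e f g h
  ─────────────────
8│♜ ♞ ♝ ♛ · ♜ ♚ ·│8
7│♟ ♟ ♟ ♟ · ♟ ♟ ♟│7
6│· · · · · · · ♞│6
5│· · · · ♟ · · ·│5
4│· · · · ♘ · · ♙│4
3│· ♙ · · · · · ♘│3
2│♙ ♗ ♙ ♝ ♙ ♙ ♙ ·│2
1│♖ · · ♕ ♔ ♗ · ♖│1
  ─────────────────
  a b c d e f g h

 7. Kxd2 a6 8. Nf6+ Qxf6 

  a b c d e f g h
  ─────────────────
8│♜ ♞ ♝ · · ♜ ♚ ·│8
7│· ♟ ♟ ♟ · ♟ ♟ ♟│7
6│♟ · · · · ♛ · ♞│6
5│· · · · ♟ · · ·│5
4│· · · · · · · ♙│4
3│· ♙ · · · · · ♘│3
2│♙ ♗ ♙ ♔ ♙ ♙ ♙ ·│2
1│♖ · · ♕ · ♗ · ♖│1
  ─────────────────
  a b c d e f g h

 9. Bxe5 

  a b c d e f g h
  ─────────────────
8│♜ ♞ ♝ · · ♜ ♚ ·│8
7│· ♟ ♟ ♟ · ♟ ♟ ♟│7
6│♟ · · · · ♛ · ♞│6
5│· · · · ♗ · · ·│5
4│· · · · · · · ♙│4
3│· ♙ · · · · · ♘│3
2│♙ · ♙ ♔ ♙ ♙ ♙ ·│2
1│♖ · · ♕ · ♗ · ♖│1
  ─────────────────
  a b c d e f g h


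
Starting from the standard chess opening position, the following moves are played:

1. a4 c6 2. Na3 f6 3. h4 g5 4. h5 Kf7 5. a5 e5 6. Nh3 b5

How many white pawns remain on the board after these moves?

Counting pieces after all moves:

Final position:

  a b c d e f g h
  ─────────────────
8│♜ ♞ ♝ ♛ · ♝ ♞ ♜│8
7│♟ · · ♟ · ♚ · ♟│7
6│· · ♟ · · ♟ · ·│6
5│♙ ♟ · · ♟ · ♟ ♙│5
4│· · · · · · · ·│4
3│♘ · · · · · · ♘│3
2│· ♙ ♙ ♙ ♙ ♙ ♙ ·│2
1│♖ · ♗ ♕ ♔ ♗ · ♖│1
  ─────────────────
  a b c d e f g h


8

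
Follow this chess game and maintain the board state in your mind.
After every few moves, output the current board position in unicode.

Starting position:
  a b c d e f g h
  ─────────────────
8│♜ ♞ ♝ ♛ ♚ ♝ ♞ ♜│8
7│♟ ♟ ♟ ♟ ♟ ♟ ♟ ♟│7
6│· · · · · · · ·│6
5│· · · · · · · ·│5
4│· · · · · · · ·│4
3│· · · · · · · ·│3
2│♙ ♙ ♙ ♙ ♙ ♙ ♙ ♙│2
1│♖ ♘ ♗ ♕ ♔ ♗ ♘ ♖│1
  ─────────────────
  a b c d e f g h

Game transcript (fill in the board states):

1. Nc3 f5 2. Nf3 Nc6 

  a b c d e f g h
  ─────────────────
8│♜ · ♝ ♛ ♚ ♝ ♞ ♜│8
7│♟ ♟ ♟ ♟ ♟ · ♟ ♟│7
6│· · ♞ · · · · ·│6
5│· · · · · ♟ · ·│5
4│· · · · · · · ·│4
3│· · ♘ · · ♘ · ·│3
2│♙ ♙ ♙ ♙ ♙ ♙ ♙ ♙│2
1│♖ · ♗ ♕ ♔ ♗ · ♖│1
  ─────────────────
  a b c d e f g h

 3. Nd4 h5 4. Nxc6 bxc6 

  a b c d e f g h
  ─────────────────
8│♜ · ♝ ♛ ♚ ♝ ♞ ♜│8
7│♟ · ♟ ♟ ♟ · ♟ ·│7
6│· · ♟ · · · · ·│6
5│· · · · · ♟ · ♟│5
4│· · · · · · · ·│4
3│· · ♘ · · · · ·│3
2│♙ ♙ ♙ ♙ ♙ ♙ ♙ ♙│2
1│♖ · ♗ ♕ ♔ ♗ · ♖│1
  ─────────────────
  a b c d e f g h

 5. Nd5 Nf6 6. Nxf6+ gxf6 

  a b c d e f g h
  ─────────────────
8│♜ · ♝ ♛ ♚ ♝ · ♜│8
7│♟ · ♟ ♟ ♟ · · ·│7
6│· · ♟ · · ♟ · ·│6
5│· · · · · ♟ · ♟│5
4│· · · · · · · ·│4
3│· · · · · · · ·│3
2│♙ ♙ ♙ ♙ ♙ ♙ ♙ ♙│2
1│♖ · ♗ ♕ ♔ ♗ · ♖│1
  ─────────────────
  a b c d e f g h

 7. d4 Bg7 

  a b c d e f g h
  ─────────────────
8│♜ · ♝ ♛ ♚ · · ♜│8
7│♟ · ♟ ♟ ♟ · ♝ ·│7
6│· · ♟ · · ♟ · ·│6
5│· · · · · ♟ · ♟│5
4│· · · ♙ · · · ·│4
3│· · · · · · · ·│3
2│♙ ♙ ♙ · ♙ ♙ ♙ ♙│2
1│♖ · ♗ ♕ ♔ ♗ · ♖│1
  ─────────────────
  a b c d e f g h


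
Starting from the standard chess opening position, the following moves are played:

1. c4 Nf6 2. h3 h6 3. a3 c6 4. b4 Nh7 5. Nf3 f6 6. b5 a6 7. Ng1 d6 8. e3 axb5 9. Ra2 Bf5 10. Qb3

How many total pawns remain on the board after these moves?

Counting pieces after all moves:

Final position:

  a b c d e f g h
  ─────────────────
8│♜ ♞ · ♛ ♚ ♝ · ♜│8
7│· ♟ · · ♟ · ♟ ♞│7
6│· · ♟ ♟ · ♟ · ♟│6
5│· ♟ · · · ♝ · ·│5
4│· · ♙ · · · · ·│4
3│♙ ♕ · · ♙ · · ♙│3
2│♖ · · ♙ · ♙ ♙ ·│2
1│· ♘ ♗ · ♔ ♗ ♘ ♖│1
  ─────────────────
  a b c d e f g h


15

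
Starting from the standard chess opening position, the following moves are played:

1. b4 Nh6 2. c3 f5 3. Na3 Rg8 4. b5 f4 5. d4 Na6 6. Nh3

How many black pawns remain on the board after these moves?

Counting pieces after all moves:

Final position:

  a b c d e f g h
  ─────────────────
8│♜ · ♝ ♛ ♚ ♝ ♜ ·│8
7│♟ ♟ ♟ ♟ ♟ · ♟ ♟│7
6│♞ · · · · · · ♞│6
5│· ♙ · · · · · ·│5
4│· · · ♙ · ♟ · ·│4
3│♘ · ♙ · · · · ♘│3
2│♙ · · · ♙ ♙ ♙ ♙│2
1│♖ · ♗ ♕ ♔ ♗ · ♖│1
  ─────────────────
  a b c d e f g h


8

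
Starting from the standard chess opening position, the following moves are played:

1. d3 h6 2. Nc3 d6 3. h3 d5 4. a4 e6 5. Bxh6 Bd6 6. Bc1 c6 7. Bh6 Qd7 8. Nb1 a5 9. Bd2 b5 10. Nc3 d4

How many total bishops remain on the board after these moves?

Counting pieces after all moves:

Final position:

  a b c d e f g h
  ─────────────────
8│♜ ♞ ♝ · ♚ · ♞ ♜│8
7│· · · ♛ · ♟ ♟ ·│7
6│· · ♟ ♝ ♟ · · ·│6
5│♟ ♟ · · · · · ·│5
4│♙ · · ♟ · · · ·│4
3│· · ♘ ♙ · · · ♙│3
2│· ♙ ♙ ♗ ♙ ♙ ♙ ·│2
1│♖ · · ♕ ♔ ♗ ♘ ♖│1
  ─────────────────
  a b c d e f g h


4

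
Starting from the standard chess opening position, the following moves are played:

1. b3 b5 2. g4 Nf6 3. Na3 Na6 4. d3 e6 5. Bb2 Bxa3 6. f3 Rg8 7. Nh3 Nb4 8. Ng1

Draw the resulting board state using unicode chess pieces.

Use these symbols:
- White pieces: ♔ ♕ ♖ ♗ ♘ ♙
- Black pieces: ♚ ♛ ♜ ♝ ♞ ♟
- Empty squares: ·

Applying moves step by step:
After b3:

♜ ♞ ♝ ♛ ♚ ♝ ♞ ♜
♟ ♟ ♟ ♟ ♟ ♟ ♟ ♟
· · · · · · · ·
· · · · · · · ·
· · · · · · · ·
· ♙ · · · · · ·
♙ · ♙ ♙ ♙ ♙ ♙ ♙
♖ ♘ ♗ ♕ ♔ ♗ ♘ ♖


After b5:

♜ ♞ ♝ ♛ ♚ ♝ ♞ ♜
♟ · ♟ ♟ ♟ ♟ ♟ ♟
· · · · · · · ·
· ♟ · · · · · ·
· · · · · · · ·
· ♙ · · · · · ·
♙ · ♙ ♙ ♙ ♙ ♙ ♙
♖ ♘ ♗ ♕ ♔ ♗ ♘ ♖


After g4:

♜ ♞ ♝ ♛ ♚ ♝ ♞ ♜
♟ · ♟ ♟ ♟ ♟ ♟ ♟
· · · · · · · ·
· ♟ · · · · · ·
· · · · · · ♙ ·
· ♙ · · · · · ·
♙ · ♙ ♙ ♙ ♙ · ♙
♖ ♘ ♗ ♕ ♔ ♗ ♘ ♖


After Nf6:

♜ ♞ ♝ ♛ ♚ ♝ · ♜
♟ · ♟ ♟ ♟ ♟ ♟ ♟
· · · · · ♞ · ·
· ♟ · · · · · ·
· · · · · · ♙ ·
· ♙ · · · · · ·
♙ · ♙ ♙ ♙ ♙ · ♙
♖ ♘ ♗ ♕ ♔ ♗ ♘ ♖


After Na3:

♜ ♞ ♝ ♛ ♚ ♝ · ♜
♟ · ♟ ♟ ♟ ♟ ♟ ♟
· · · · · ♞ · ·
· ♟ · · · · · ·
· · · · · · ♙ ·
♘ ♙ · · · · · ·
♙ · ♙ ♙ ♙ ♙ · ♙
♖ · ♗ ♕ ♔ ♗ ♘ ♖


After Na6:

♜ · ♝ ♛ ♚ ♝ · ♜
♟ · ♟ ♟ ♟ ♟ ♟ ♟
♞ · · · · ♞ · ·
· ♟ · · · · · ·
· · · · · · ♙ ·
♘ ♙ · · · · · ·
♙ · ♙ ♙ ♙ ♙ · ♙
♖ · ♗ ♕ ♔ ♗ ♘ ♖


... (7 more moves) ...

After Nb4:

♜ · ♝ ♛ ♚ · ♜ ·
♟ · ♟ ♟ · ♟ ♟ ♟
· · · · ♟ ♞ · ·
· ♟ · · · · · ·
· ♞ · · · · ♙ ·
♝ ♙ · ♙ · ♙ · ♘
♙ ♗ ♙ · ♙ · · ♙
♖ · · ♕ ♔ ♗ · ♖


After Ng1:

♜ · ♝ ♛ ♚ · ♜ ·
♟ · ♟ ♟ · ♟ ♟ ♟
· · · · ♟ ♞ · ·
· ♟ · · · · · ·
· ♞ · · · · ♙ ·
♝ ♙ · ♙ · ♙ · ·
♙ ♗ ♙ · ♙ · · ♙
♖ · · ♕ ♔ ♗ ♘ ♖



  a b c d e f g h
  ─────────────────
8│♜ · ♝ ♛ ♚ · ♜ ·│8
7│♟ · ♟ ♟ · ♟ ♟ ♟│7
6│· · · · ♟ ♞ · ·│6
5│· ♟ · · · · · ·│5
4│· ♞ · · · · ♙ ·│4
3│♝ ♙ · ♙ · ♙ · ·│3
2│♙ ♗ ♙ · ♙ · · ♙│2
1│♖ · · ♕ ♔ ♗ ♘ ♖│1
  ─────────────────
  a b c d e f g h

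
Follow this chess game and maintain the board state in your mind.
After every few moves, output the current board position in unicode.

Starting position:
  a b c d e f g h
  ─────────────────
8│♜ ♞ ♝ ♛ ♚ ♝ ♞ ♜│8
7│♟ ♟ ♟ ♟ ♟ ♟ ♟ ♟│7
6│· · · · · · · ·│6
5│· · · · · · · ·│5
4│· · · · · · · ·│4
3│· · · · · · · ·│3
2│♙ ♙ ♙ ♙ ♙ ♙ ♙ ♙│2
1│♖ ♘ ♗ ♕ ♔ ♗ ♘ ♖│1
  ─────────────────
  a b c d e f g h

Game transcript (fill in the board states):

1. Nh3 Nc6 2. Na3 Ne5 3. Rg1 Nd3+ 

  a b c d e f g h
  ─────────────────
8│♜ · ♝ ♛ ♚ ♝ ♞ ♜│8
7│♟ ♟ ♟ ♟ ♟ ♟ ♟ ♟│7
6│· · · · · · · ·│6
5│· · · · · · · ·│5
4│· · · · · · · ·│4
3│♘ · · ♞ · · · ♘│3
2│♙ ♙ ♙ ♙ ♙ ♙ ♙ ♙│2
1│♖ · ♗ ♕ ♔ ♗ ♖ ·│1
  ─────────────────
  a b c d e f g h

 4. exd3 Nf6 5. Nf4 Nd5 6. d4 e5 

  a b c d e f g h
  ─────────────────
8│♜ · ♝ ♛ ♚ ♝ · ♜│8
7│♟ ♟ ♟ ♟ · ♟ ♟ ♟│7
6│· · · · · · · ·│6
5│· · · ♞ ♟ · · ·│5
4│· · · ♙ · ♘ · ·│4
3│♘ · · · · · · ·│3
2│♙ ♙ ♙ ♙ · ♙ ♙ ♙│2
1│♖ · ♗ ♕ ♔ ♗ ♖ ·│1
  ─────────────────
  a b c d e f g h

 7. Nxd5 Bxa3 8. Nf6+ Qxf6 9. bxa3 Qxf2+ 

  a b c d e f g h
  ─────────────────
8│♜ · ♝ · ♚ · · ♜│8
7│♟ ♟ ♟ ♟ · ♟ ♟ ♟│7
6│· · · · · · · ·│6
5│· · · · ♟ · · ·│5
4│· · · ♙ · · · ·│4
3│♙ · · · · · · ·│3
2│♙ · ♙ ♙ · ♛ ♙ ♙│2
1│♖ · ♗ ♕ ♔ ♗ ♖ ·│1
  ─────────────────
  a b c d e f g h

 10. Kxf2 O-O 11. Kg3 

  a b c d e f g h
  ─────────────────
8│♜ · ♝ · · ♜ ♚ ·│8
7│♟ ♟ ♟ ♟ · ♟ ♟ ♟│7
6│· · · · · · · ·│6
5│· · · · ♟ · · ·│5
4│· · · ♙ · · · ·│4
3│♙ · · · · · ♔ ·│3
2│♙ · ♙ ♙ · · ♙ ♙│2
1│♖ · ♗ ♕ · ♗ ♖ ·│1
  ─────────────────
  a b c d e f g h


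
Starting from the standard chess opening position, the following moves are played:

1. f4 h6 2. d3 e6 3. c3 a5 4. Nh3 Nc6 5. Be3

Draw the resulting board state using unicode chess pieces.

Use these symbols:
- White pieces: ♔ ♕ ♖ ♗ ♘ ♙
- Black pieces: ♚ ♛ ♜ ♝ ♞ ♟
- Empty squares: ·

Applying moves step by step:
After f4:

♜ ♞ ♝ ♛ ♚ ♝ ♞ ♜
♟ ♟ ♟ ♟ ♟ ♟ ♟ ♟
· · · · · · · ·
· · · · · · · ·
· · · · · ♙ · ·
· · · · · · · ·
♙ ♙ ♙ ♙ ♙ · ♙ ♙
♖ ♘ ♗ ♕ ♔ ♗ ♘ ♖


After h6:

♜ ♞ ♝ ♛ ♚ ♝ ♞ ♜
♟ ♟ ♟ ♟ ♟ ♟ ♟ ·
· · · · · · · ♟
· · · · · · · ·
· · · · · ♙ · ·
· · · · · · · ·
♙ ♙ ♙ ♙ ♙ · ♙ ♙
♖ ♘ ♗ ♕ ♔ ♗ ♘ ♖


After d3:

♜ ♞ ♝ ♛ ♚ ♝ ♞ ♜
♟ ♟ ♟ ♟ ♟ ♟ ♟ ·
· · · · · · · ♟
· · · · · · · ·
· · · · · ♙ · ·
· · · ♙ · · · ·
♙ ♙ ♙ · ♙ · ♙ ♙
♖ ♘ ♗ ♕ ♔ ♗ ♘ ♖


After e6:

♜ ♞ ♝ ♛ ♚ ♝ ♞ ♜
♟ ♟ ♟ ♟ · ♟ ♟ ·
· · · · ♟ · · ♟
· · · · · · · ·
· · · · · ♙ · ·
· · · ♙ · · · ·
♙ ♙ ♙ · ♙ · ♙ ♙
♖ ♘ ♗ ♕ ♔ ♗ ♘ ♖


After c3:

♜ ♞ ♝ ♛ ♚ ♝ ♞ ♜
♟ ♟ ♟ ♟ · ♟ ♟ ·
· · · · ♟ · · ♟
· · · · · · · ·
· · · · · ♙ · ·
· · ♙ ♙ · · · ·
♙ ♙ · · ♙ · ♙ ♙
♖ ♘ ♗ ♕ ♔ ♗ ♘ ♖


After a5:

♜ ♞ ♝ ♛ ♚ ♝ ♞ ♜
· ♟ ♟ ♟ · ♟ ♟ ·
· · · · ♟ · · ♟
♟ · · · · · · ·
· · · · · ♙ · ·
· · ♙ ♙ · · · ·
♙ ♙ · · ♙ · ♙ ♙
♖ ♘ ♗ ♕ ♔ ♗ ♘ ♖


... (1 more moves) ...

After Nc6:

♜ · ♝ ♛ ♚ ♝ ♞ ♜
· ♟ ♟ ♟ · ♟ ♟ ·
· · ♞ · ♟ · · ♟
♟ · · · · · · ·
· · · · · ♙ · ·
· · ♙ ♙ · · · ♘
♙ ♙ · · ♙ · ♙ ♙
♖ ♘ ♗ ♕ ♔ ♗ · ♖


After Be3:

♜ · ♝ ♛ ♚ ♝ ♞ ♜
· ♟ ♟ ♟ · ♟ ♟ ·
· · ♞ · ♟ · · ♟
♟ · · · · · · ·
· · · · · ♙ · ·
· · ♙ ♙ ♗ · · ♘
♙ ♙ · · ♙ · ♙ ♙
♖ ♘ · ♕ ♔ ♗ · ♖



  a b c d e f g h
  ─────────────────
8│♜ · ♝ ♛ ♚ ♝ ♞ ♜│8
7│· ♟ ♟ ♟ · ♟ ♟ ·│7
6│· · ♞ · ♟ · · ♟│6
5│♟ · · · · · · ·│5
4│· · · · · ♙ · ·│4
3│· · ♙ ♙ ♗ · · ♘│3
2│♙ ♙ · · ♙ · ♙ ♙│2
1│♖ ♘ · ♕ ♔ ♗ · ♖│1
  ─────────────────
  a b c d e f g h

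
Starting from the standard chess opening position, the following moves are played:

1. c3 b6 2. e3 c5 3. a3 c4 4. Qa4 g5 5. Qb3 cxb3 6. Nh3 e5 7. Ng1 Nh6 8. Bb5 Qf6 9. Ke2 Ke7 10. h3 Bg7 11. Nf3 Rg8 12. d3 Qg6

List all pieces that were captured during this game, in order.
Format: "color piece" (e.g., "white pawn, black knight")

Tracking captures:
  cxb3: captured white queen

white queen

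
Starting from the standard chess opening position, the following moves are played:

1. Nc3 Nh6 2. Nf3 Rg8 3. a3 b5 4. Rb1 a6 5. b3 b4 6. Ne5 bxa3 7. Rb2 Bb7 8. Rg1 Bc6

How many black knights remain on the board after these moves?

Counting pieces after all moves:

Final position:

  a b c d e f g h
  ─────────────────
8│♜ ♞ · ♛ ♚ ♝ ♜ ·│8
7│· · ♟ ♟ ♟ ♟ ♟ ♟│7
6│♟ · ♝ · · · · ♞│6
5│· · · · ♘ · · ·│5
4│· · · · · · · ·│4
3│♟ ♙ ♘ · · · · ·│3
2│· ♖ ♙ ♙ ♙ ♙ ♙ ♙│2
1│· · ♗ ♕ ♔ ♗ ♖ ·│1
  ─────────────────
  a b c d e f g h


2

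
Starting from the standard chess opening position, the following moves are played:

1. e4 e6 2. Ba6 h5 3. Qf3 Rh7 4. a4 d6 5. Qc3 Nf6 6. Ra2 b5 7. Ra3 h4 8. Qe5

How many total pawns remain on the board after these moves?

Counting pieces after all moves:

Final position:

  a b c d e f g h
  ─────────────────
8│♜ ♞ ♝ ♛ ♚ ♝ · ·│8
7│♟ · ♟ · · ♟ ♟ ♜│7
6│♗ · · ♟ ♟ ♞ · ·│6
5│· ♟ · · ♕ · · ·│5
4│♙ · · · ♙ · · ♟│4
3│♖ · · · · · · ·│3
2│· ♙ ♙ ♙ · ♙ ♙ ♙│2
1│· ♘ ♗ · ♔ · ♘ ♖│1
  ─────────────────
  a b c d e f g h


16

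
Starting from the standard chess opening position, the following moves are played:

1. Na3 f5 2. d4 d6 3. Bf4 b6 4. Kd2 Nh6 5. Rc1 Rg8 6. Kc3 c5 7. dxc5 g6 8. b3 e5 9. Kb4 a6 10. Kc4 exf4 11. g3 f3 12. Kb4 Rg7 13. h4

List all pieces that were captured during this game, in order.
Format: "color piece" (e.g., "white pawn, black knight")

Tracking captures:
  dxc5: captured black pawn
  exf4: captured white bishop

black pawn, white bishop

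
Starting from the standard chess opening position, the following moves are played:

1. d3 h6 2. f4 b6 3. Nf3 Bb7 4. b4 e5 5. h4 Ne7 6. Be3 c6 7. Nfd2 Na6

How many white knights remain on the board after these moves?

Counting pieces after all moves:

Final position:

  a b c d e f g h
  ─────────────────
8│♜ · · ♛ ♚ ♝ · ♜│8
7│♟ ♝ · ♟ ♞ ♟ ♟ ·│7
6│♞ ♟ ♟ · · · · ♟│6
5│· · · · ♟ · · ·│5
4│· ♙ · · · ♙ · ♙│4
3│· · · ♙ ♗ · · ·│3
2│♙ · ♙ ♘ ♙ · ♙ ·│2
1│♖ ♘ · ♕ ♔ ♗ · ♖│1
  ─────────────────
  a b c d e f g h


2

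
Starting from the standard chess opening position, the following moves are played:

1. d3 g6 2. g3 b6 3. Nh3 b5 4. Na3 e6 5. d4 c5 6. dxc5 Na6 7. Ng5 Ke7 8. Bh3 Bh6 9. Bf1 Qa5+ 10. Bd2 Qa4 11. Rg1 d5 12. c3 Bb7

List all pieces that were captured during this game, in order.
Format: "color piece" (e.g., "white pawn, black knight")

Tracking captures:
  dxc5: captured black pawn

black pawn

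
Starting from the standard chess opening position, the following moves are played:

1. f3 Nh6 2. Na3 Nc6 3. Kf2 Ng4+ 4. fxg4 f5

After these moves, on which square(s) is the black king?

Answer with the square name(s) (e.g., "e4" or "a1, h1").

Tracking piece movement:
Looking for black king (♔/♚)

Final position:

  a b c d e f g h
  ─────────────────
8│♜ · ♝ ♛ ♚ ♝ · ♜│8
7│♟ ♟ ♟ ♟ ♟ · ♟ ♟│7
6│· · ♞ · · · · ·│6
5│· · · · · ♟ · ·│5
4│· · · · · · ♙ ·│4
3│♘ · · · · · · ·│3
2│♙ ♙ ♙ ♙ ♙ ♔ ♙ ♙│2
1│♖ · ♗ ♕ · ♗ ♘ ♖│1
  ─────────────────
  a b c d e f g h


e8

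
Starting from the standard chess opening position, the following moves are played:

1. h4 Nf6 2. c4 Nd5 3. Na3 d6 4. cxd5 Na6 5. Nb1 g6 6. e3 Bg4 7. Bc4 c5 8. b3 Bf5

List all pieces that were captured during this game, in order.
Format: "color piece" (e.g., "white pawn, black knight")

Tracking captures:
  cxd5: captured black knight

black knight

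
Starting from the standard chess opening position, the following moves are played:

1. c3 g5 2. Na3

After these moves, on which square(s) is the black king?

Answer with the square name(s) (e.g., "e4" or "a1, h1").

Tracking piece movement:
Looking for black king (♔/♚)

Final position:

  a b c d e f g h
  ─────────────────
8│♜ ♞ ♝ ♛ ♚ ♝ ♞ ♜│8
7│♟ ♟ ♟ ♟ ♟ ♟ · ♟│7
6│· · · · · · · ·│6
5│· · · · · · ♟ ·│5
4│· · · · · · · ·│4
3│♘ · ♙ · · · · ·│3
2│♙ ♙ · ♙ ♙ ♙ ♙ ♙│2
1│♖ · ♗ ♕ ♔ ♗ ♘ ♖│1
  ─────────────────
  a b c d e f g h


e8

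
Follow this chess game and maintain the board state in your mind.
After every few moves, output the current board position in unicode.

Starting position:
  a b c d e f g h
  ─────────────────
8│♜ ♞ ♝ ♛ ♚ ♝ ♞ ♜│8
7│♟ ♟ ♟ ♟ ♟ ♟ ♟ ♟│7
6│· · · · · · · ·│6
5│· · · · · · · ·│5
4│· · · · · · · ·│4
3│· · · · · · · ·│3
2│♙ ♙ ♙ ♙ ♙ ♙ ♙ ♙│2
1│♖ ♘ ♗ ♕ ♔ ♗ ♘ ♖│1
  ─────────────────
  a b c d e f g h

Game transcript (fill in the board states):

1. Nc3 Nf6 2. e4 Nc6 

  a b c d e f g h
  ─────────────────
8│♜ · ♝ ♛ ♚ ♝ · ♜│8
7│♟ ♟ ♟ ♟ ♟ ♟ ♟ ♟│7
6│· · ♞ · · ♞ · ·│6
5│· · · · · · · ·│5
4│· · · · ♙ · · ·│4
3│· · ♘ · · · · ·│3
2│♙ ♙ ♙ ♙ · ♙ ♙ ♙│2
1│♖ · ♗ ♕ ♔ ♗ ♘ ♖│1
  ─────────────────
  a b c d e f g h

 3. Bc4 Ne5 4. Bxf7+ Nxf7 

  a b c d e f g h
  ─────────────────
8│♜ · ♝ ♛ ♚ ♝ · ♜│8
7│♟ ♟ ♟ ♟ ♟ ♞ ♟ ♟│7
6│· · · · · ♞ · ·│6
5│· · · · · · · ·│5
4│· · · · ♙ · · ·│4
3│· · ♘ · · · · ·│3
2│♙ ♙ ♙ ♙ · ♙ ♙ ♙│2
1│♖ · ♗ ♕ ♔ · ♘ ♖│1
  ─────────────────
  a b c d e f g h

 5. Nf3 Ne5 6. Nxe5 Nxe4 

  a b c d e f g h
  ─────────────────
8│♜ · ♝ ♛ ♚ ♝ · ♜│8
7│♟ ♟ ♟ ♟ ♟ · ♟ ♟│7
6│· · · · · · · ·│6
5│· · · · ♘ · · ·│5
4│· · · · ♞ · · ·│4
3│· · ♘ · · · · ·│3
2│♙ ♙ ♙ ♙ · ♙ ♙ ♙│2
1│♖ · ♗ ♕ ♔ · · ♖│1
  ─────────────────
  a b c d e f g h

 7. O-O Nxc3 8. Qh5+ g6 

  a b c d e f g h
  ─────────────────
8│♜ · ♝ ♛ ♚ ♝ · ♜│8
7│♟ ♟ ♟ ♟ ♟ · · ♟│7
6│· · · · · · ♟ ·│6
5│· · · · ♘ · · ♕│5
4│· · · · · · · ·│4
3│· · ♞ · · · · ·│3
2│♙ ♙ ♙ ♙ · ♙ ♙ ♙│2
1│♖ · ♗ · · ♖ ♔ ·│1
  ─────────────────
  a b c d e f g h

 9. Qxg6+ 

  a b c d e f g h
  ─────────────────
8│♜ · ♝ ♛ ♚ ♝ · ♜│8
7│♟ ♟ ♟ ♟ ♟ · · ♟│7
6│· · · · · · ♕ ·│6
5│· · · · ♘ · · ·│5
4│· · · · · · · ·│4
3│· · ♞ · · · · ·│3
2│♙ ♙ ♙ ♙ · ♙ ♙ ♙│2
1│♖ · ♗ · · ♖ ♔ ·│1
  ─────────────────
  a b c d e f g h
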